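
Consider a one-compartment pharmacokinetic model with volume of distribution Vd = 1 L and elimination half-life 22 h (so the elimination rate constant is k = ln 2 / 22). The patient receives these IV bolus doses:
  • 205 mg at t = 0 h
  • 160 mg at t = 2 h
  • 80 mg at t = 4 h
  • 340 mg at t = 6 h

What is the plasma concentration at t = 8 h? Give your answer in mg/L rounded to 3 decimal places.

k = ln 2 / 22 = 0.03151 per h
Dose 1 (205 mg at t=0 h): 205·exp(−0.03151·8) = 159.327 mg/L
Dose 2 (160 mg at t=2 h): 160·exp(−0.03151·6) = 132.441 mg/L
Dose 3 (80 mg at t=4 h): 80·exp(−0.03151·4) = 70.527 mg/L
Dose 4 (340 mg at t=6 h): 340·exp(−0.03151·2) = 319.237 mg/L
C(8) = 159.327 + 132.441 + 70.527 + 319.237 = 681.531 mg/L

681.531 mg/L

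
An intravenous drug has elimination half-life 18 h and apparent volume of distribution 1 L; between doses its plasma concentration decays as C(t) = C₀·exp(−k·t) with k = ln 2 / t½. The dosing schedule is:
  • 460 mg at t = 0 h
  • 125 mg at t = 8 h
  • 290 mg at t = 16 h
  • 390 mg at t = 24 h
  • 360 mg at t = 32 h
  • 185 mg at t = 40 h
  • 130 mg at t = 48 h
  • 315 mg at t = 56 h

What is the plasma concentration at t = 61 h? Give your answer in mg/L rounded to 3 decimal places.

744.119 mg/L

k = ln 2 / 18 = 0.03851 per h
Dose 1 (460 mg at t=0 h): 460·exp(−0.03851·61) = 43.914 mg/L
Dose 2 (125 mg at t=8 h): 125·exp(−0.03851·53) = 16.238 mg/L
Dose 3 (290 mg at t=16 h): 290·exp(−0.03851·45) = 51.265 mg/L
Dose 4 (390 mg at t=24 h): 390·exp(−0.03851·37) = 93.817 mg/L
Dose 5 (360 mg at t=32 h): 360·exp(−0.03851·29) = 117.845 mg/L
Dose 6 (185 mg at t=40 h): 185·exp(−0.03851·21) = 82.408 mg/L
Dose 7 (130 mg at t=48 h): 130·exp(−0.03851·13) = 78.801 mg/L
Dose 8 (315 mg at t=56 h): 315·exp(−0.03851·5) = 259.831 mg/L
C(61) = 43.914 + 16.238 + 51.265 + 93.817 + 117.845 + 82.408 + 78.801 + 259.831 = 744.119 mg/L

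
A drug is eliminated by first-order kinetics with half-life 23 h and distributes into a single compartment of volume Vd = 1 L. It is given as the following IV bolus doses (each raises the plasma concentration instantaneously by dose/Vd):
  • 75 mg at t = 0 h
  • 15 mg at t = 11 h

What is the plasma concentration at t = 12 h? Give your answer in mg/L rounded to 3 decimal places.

k = ln 2 / 23 = 0.03014 per h
Dose 1 (75 mg at t=0 h): 75·exp(−0.03014·12) = 52.240 mg/L
Dose 2 (15 mg at t=11 h): 15·exp(−0.03014·1) = 14.555 mg/L
C(12) = 52.240 + 14.555 = 66.795 mg/L

66.795 mg/L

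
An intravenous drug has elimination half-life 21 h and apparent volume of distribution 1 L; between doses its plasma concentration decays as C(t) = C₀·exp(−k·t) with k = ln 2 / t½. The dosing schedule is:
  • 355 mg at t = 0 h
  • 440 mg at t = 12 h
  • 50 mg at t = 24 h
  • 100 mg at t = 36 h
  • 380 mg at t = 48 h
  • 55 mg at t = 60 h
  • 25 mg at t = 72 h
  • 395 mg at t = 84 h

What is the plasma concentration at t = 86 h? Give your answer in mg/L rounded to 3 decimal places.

601.923 mg/L

k = ln 2 / 21 = 0.03301 per h
Dose 1 (355 mg at t=0 h): 355·exp(−0.03301·86) = 20.770 mg/L
Dose 2 (440 mg at t=12 h): 440·exp(−0.03301·74) = 38.254 mg/L
Dose 3 (50 mg at t=24 h): 50·exp(−0.03301·62) = 6.460 mg/L
Dose 4 (100 mg at t=36 h): 100·exp(−0.03301·50) = 19.198 mg/L
Dose 5 (380 mg at t=48 h): 380·exp(−0.03301·38) = 108.408 mg/L
Dose 6 (55 mg at t=60 h): 55·exp(−0.03301·26) = 23.316 mg/L
Dose 7 (25 mg at t=72 h): 25·exp(−0.03301·14) = 15.749 mg/L
Dose 8 (395 mg at t=84 h): 395·exp(−0.03301·2) = 369.767 mg/L
C(86) = 20.770 + 38.254 + 6.460 + 19.198 + 108.408 + 23.316 + 15.749 + 369.767 = 601.923 mg/L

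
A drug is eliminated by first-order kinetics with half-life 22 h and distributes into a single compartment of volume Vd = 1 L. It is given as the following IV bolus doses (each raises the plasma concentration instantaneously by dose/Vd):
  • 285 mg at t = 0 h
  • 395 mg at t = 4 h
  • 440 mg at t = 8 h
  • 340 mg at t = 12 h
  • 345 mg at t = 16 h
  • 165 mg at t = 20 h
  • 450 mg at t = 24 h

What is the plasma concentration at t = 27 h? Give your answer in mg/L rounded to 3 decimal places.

k = ln 2 / 22 = 0.03151 per h
Dose 1 (285 mg at t=0 h): 285·exp(−0.03151·27) = 121.730 mg/L
Dose 2 (395 mg at t=4 h): 395·exp(−0.03151·23) = 191.374 mg/L
Dose 3 (440 mg at t=8 h): 440·exp(−0.03151·19) = 241.809 mg/L
Dose 4 (340 mg at t=12 h): 340·exp(−0.03151·15) = 211.949 mg/L
Dose 5 (345 mg at t=16 h): 345·exp(−0.03151·11) = 243.952 mg/L
Dose 6 (165 mg at t=20 h): 165·exp(−0.03151·7) = 132.343 mg/L
Dose 7 (450 mg at t=24 h): 450·exp(−0.03151·3) = 409.414 mg/L
C(27) = 121.730 + 191.374 + 241.809 + 211.949 + 243.952 + 132.343 + 409.414 = 1552.572 mg/L

1552.572 mg/L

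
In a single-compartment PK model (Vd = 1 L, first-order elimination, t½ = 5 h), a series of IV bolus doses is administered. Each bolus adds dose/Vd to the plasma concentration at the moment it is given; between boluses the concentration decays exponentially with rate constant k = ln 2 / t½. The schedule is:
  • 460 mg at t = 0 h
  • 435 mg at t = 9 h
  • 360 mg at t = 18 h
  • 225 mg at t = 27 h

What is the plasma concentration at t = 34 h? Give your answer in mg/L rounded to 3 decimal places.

142.156 mg/L

k = ln 2 / 5 = 0.13863 per h
Dose 1 (460 mg at t=0 h): 460·exp(−0.13863·34) = 4.128 mg/L
Dose 2 (435 mg at t=9 h): 435·exp(−0.13863·25) = 13.594 mg/L
Dose 3 (360 mg at t=18 h): 360·exp(−0.13863·16) = 39.175 mg/L
Dose 4 (225 mg at t=27 h): 225·exp(−0.13863·7) = 85.259 mg/L
C(34) = 4.128 + 13.594 + 39.175 + 85.259 = 142.156 mg/L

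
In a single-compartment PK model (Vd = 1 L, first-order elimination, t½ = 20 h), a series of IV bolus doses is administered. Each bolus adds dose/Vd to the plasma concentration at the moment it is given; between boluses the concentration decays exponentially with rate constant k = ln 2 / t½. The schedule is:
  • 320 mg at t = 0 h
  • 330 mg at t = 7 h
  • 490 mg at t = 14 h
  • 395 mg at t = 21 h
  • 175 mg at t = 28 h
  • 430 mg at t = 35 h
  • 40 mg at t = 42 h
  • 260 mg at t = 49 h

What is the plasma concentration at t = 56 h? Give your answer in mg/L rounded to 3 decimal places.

840.676 mg/L

k = ln 2 / 20 = 0.03466 per h
Dose 1 (320 mg at t=0 h): 320·exp(−0.03466·56) = 45.948 mg/L
Dose 2 (330 mg at t=7 h): 330·exp(−0.03466·49) = 60.394 mg/L
Dose 3 (490 mg at t=14 h): 490·exp(−0.03466·42) = 114.297 mg/L
Dose 4 (395 mg at t=21 h): 395·exp(−0.03466·35) = 117.434 mg/L
Dose 5 (175 mg at t=28 h): 175·exp(−0.03466·28) = 66.313 mg/L
Dose 6 (430 mg at t=35 h): 430·exp(−0.03466·21) = 207.676 mg/L
Dose 7 (40 mg at t=42 h): 40·exp(−0.03466·14) = 24.623 mg/L
Dose 8 (260 mg at t=49 h): 260·exp(−0.03466·7) = 203.992 mg/L
C(56) = 45.948 + 60.394 + 114.297 + 117.434 + 66.313 + 207.676 + 24.623 + 203.992 = 840.676 mg/L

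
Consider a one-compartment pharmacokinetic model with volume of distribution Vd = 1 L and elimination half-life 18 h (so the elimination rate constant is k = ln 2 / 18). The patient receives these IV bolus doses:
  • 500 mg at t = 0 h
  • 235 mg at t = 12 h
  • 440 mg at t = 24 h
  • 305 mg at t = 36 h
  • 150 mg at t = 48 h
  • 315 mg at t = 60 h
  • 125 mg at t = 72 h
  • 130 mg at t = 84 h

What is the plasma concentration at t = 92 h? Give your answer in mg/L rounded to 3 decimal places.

365.460 mg/L

k = ln 2 / 18 = 0.03851 per h
Dose 1 (500 mg at t=0 h): 500·exp(−0.03851·92) = 14.467 mg/L
Dose 2 (235 mg at t=12 h): 235·exp(−0.03851·80) = 10.793 mg/L
Dose 3 (440 mg at t=24 h): 440·exp(−0.03851·68) = 32.080 mg/L
Dose 4 (305 mg at t=36 h): 305·exp(−0.03851·56) = 35.299 mg/L
Dose 5 (150 mg at t=48 h): 150·exp(−0.03851·44) = 27.558 mg/L
Dose 6 (315 mg at t=60 h): 315·exp(−0.03851·32) = 91.864 mg/L
Dose 7 (125 mg at t=72 h): 125·exp(−0.03851·20) = 57.867 mg/L
Dose 8 (130 mg at t=84 h): 130·exp(−0.03851·8) = 95.533 mg/L
C(92) = 14.467 + 10.793 + 32.080 + 35.299 + 27.558 + 91.864 + 57.867 + 95.533 = 365.460 mg/L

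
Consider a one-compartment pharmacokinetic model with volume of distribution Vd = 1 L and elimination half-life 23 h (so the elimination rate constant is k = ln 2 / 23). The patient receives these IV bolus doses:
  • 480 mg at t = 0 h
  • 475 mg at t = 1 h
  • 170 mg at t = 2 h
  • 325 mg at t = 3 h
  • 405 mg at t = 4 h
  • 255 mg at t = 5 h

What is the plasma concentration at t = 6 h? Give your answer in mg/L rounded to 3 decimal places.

1885.497 mg/L

k = ln 2 / 23 = 0.03014 per h
Dose 1 (480 mg at t=0 h): 480·exp(−0.03014·6) = 400.601 mg/L
Dose 2 (475 mg at t=1 h): 475·exp(−0.03014·5) = 408.557 mg/L
Dose 3 (170 mg at t=2 h): 170·exp(−0.03014·4) = 150.694 mg/L
Dose 4 (325 mg at t=3 h): 325·exp(−0.03014·3) = 296.906 mg/L
Dose 5 (405 mg at t=4 h): 405·exp(−0.03014·2) = 381.310 mg/L
Dose 6 (255 mg at t=5 h): 255·exp(−0.03014·1) = 247.430 mg/L
C(6) = 400.601 + 408.557 + 150.694 + 296.906 + 381.310 + 247.430 = 1885.497 mg/L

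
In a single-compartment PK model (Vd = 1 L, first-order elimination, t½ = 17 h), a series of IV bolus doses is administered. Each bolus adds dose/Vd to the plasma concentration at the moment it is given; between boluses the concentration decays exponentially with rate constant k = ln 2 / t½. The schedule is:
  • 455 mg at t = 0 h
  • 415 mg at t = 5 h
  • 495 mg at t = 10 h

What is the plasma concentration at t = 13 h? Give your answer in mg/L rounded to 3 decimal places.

1005.302 mg/L

k = ln 2 / 17 = 0.04077 per h
Dose 1 (455 mg at t=0 h): 455·exp(−0.04077·13) = 267.801 mg/L
Dose 2 (415 mg at t=5 h): 415·exp(−0.04077·8) = 299.493 mg/L
Dose 3 (495 mg at t=10 h): 495·exp(−0.04077·3) = 438.008 mg/L
C(13) = 267.801 + 299.493 + 438.008 = 1005.302 mg/L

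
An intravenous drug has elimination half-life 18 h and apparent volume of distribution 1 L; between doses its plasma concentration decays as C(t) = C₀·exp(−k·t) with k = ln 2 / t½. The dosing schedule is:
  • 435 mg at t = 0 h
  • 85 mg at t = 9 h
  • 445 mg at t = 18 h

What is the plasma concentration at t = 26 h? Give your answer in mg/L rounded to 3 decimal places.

531.018 mg/L

k = ln 2 / 18 = 0.03851 per h
Dose 1 (435 mg at t=0 h): 435·exp(−0.03851·26) = 159.834 mg/L
Dose 2 (85 mg at t=9 h): 85·exp(−0.03851·17) = 44.169 mg/L
Dose 3 (445 mg at t=18 h): 445·exp(−0.03851·8) = 327.016 mg/L
C(26) = 159.834 + 44.169 + 327.016 = 531.018 mg/L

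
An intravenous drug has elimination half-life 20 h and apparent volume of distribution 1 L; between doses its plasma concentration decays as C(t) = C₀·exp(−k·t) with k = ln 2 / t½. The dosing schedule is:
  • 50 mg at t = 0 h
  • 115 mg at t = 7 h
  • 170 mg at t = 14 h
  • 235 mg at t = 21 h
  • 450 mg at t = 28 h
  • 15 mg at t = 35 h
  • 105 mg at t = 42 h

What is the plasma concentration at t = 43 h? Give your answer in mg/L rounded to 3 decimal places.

596.509 mg/L

k = ln 2 / 20 = 0.03466 per h
Dose 1 (50 mg at t=0 h): 50·exp(−0.03466·43) = 11.266 mg/L
Dose 2 (115 mg at t=7 h): 115·exp(−0.03466·36) = 33.025 mg/L
Dose 3 (170 mg at t=14 h): 170·exp(−0.03466·29) = 62.224 mg/L
Dose 4 (235 mg at t=21 h): 235·exp(−0.03466·22) = 109.631 mg/L
Dose 5 (450 mg at t=28 h): 450·exp(−0.03466·15) = 267.572 mg/L
Dose 6 (15 mg at t=35 h): 15·exp(−0.03466·8) = 11.368 mg/L
Dose 7 (105 mg at t=42 h): 105·exp(−0.03466·1) = 101.423 mg/L
C(43) = 11.266 + 33.025 + 62.224 + 109.631 + 267.572 + 11.368 + 101.423 = 596.509 mg/L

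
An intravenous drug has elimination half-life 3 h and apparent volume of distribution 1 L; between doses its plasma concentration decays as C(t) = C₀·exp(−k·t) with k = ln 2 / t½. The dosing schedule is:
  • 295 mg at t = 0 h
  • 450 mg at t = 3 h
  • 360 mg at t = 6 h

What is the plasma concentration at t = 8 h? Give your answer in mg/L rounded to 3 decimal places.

k = ln 2 / 3 = 0.23105 per h
Dose 1 (295 mg at t=0 h): 295·exp(−0.23105·8) = 46.460 mg/L
Dose 2 (450 mg at t=3 h): 450·exp(−0.23105·5) = 141.741 mg/L
Dose 3 (360 mg at t=6 h): 360·exp(−0.23105·2) = 226.786 mg/L
C(8) = 46.460 + 141.741 + 226.786 = 414.986 mg/L

414.986 mg/L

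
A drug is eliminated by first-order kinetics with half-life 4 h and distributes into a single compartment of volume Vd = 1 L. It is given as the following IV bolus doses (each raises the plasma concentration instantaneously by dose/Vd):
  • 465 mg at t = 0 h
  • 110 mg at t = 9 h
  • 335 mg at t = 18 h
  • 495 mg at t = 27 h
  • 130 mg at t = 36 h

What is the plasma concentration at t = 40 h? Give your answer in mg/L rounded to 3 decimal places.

k = ln 2 / 4 = 0.17329 per h
Dose 1 (465 mg at t=0 h): 465·exp(−0.17329·40) = 0.454 mg/L
Dose 2 (110 mg at t=9 h): 110·exp(−0.17329·31) = 0.511 mg/L
Dose 3 (335 mg at t=18 h): 335·exp(−0.17329·22) = 7.403 mg/L
Dose 4 (495 mg at t=27 h): 495·exp(−0.17329·13) = 52.030 mg/L
Dose 5 (130 mg at t=36 h): 130·exp(−0.17329·4) = 65.000 mg/L
C(40) = 0.454 + 0.511 + 7.403 + 52.030 + 65.000 = 125.398 mg/L

125.398 mg/L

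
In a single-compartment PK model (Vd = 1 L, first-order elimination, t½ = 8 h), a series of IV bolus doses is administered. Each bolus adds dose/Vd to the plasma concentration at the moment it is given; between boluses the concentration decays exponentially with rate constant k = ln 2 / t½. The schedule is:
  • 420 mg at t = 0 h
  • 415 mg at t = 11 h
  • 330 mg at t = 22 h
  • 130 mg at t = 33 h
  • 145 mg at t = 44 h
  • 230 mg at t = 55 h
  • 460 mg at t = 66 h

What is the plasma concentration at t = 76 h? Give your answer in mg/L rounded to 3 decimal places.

248.018 mg/L

k = ln 2 / 8 = 0.08664 per h
Dose 1 (420 mg at t=0 h): 420·exp(−0.08664·76) = 0.580 mg/L
Dose 2 (415 mg at t=11 h): 415·exp(−0.08664·65) = 1.487 mg/L
Dose 3 (330 mg at t=22 h): 330·exp(−0.08664·54) = 3.066 mg/L
Dose 4 (130 mg at t=33 h): 130·exp(−0.08664·43) = 3.133 mg/L
Dose 5 (145 mg at t=44 h): 145·exp(−0.08664·32) = 9.062 mg/L
Dose 6 (230 mg at t=55 h): 230·exp(−0.08664·21) = 37.284 mg/L
Dose 7 (460 mg at t=66 h): 460·exp(−0.08664·10) = 193.406 mg/L
C(76) = 0.580 + 1.487 + 3.066 + 3.133 + 9.062 + 37.284 + 193.406 = 248.018 mg/L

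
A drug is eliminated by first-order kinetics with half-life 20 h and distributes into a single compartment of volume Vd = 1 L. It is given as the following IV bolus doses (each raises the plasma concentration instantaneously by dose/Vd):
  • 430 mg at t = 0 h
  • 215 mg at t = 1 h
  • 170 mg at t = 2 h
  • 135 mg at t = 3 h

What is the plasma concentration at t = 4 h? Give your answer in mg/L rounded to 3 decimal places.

857.123 mg/L

k = ln 2 / 20 = 0.03466 per h
Dose 1 (430 mg at t=0 h): 430·exp(−0.03466·4) = 374.337 mg/L
Dose 2 (215 mg at t=1 h): 215·exp(−0.03466·3) = 193.769 mg/L
Dose 3 (170 mg at t=2 h): 170·exp(−0.03466·2) = 158.616 mg/L
Dose 4 (135 mg at t=3 h): 135·exp(−0.03466·1) = 130.401 mg/L
C(4) = 374.337 + 193.769 + 158.616 + 130.401 = 857.123 mg/L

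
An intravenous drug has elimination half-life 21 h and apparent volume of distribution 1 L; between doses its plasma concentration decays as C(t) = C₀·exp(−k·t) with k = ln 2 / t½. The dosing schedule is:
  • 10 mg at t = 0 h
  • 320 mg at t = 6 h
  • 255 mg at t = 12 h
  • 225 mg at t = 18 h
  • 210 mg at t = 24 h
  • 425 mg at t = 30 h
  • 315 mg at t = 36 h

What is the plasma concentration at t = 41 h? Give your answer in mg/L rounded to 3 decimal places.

k = ln 2 / 21 = 0.03301 per h
Dose 1 (10 mg at t=0 h): 10·exp(−0.03301·41) = 2.584 mg/L
Dose 2 (320 mg at t=6 h): 320·exp(−0.03301·35) = 100.794 mg/L
Dose 3 (255 mg at t=12 h): 255·exp(−0.03301·29) = 97.911 mg/L
Dose 4 (225 mg at t=18 h): 225·exp(−0.03301·23) = 105.313 mg/L
Dose 5 (210 mg at t=24 h): 210·exp(−0.03301·17) = 119.820 mg/L
Dose 6 (425 mg at t=30 h): 425·exp(−0.03301·11) = 295.601 mg/L
Dose 7 (315 mg at t=36 h): 315·exp(−0.03301·5) = 267.077 mg/L
C(41) = 2.584 + 100.794 + 97.911 + 105.313 + 119.820 + 295.601 + 267.077 = 989.100 mg/L

989.100 mg/L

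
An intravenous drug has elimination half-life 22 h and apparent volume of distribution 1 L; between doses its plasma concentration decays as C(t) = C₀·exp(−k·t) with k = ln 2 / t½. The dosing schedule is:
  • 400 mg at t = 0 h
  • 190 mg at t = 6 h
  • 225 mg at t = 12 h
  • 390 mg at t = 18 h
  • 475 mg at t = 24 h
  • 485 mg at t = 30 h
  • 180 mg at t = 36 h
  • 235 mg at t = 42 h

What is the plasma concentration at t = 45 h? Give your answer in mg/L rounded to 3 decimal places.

1295.434 mg/L

k = ln 2 / 22 = 0.03151 per h
Dose 1 (400 mg at t=0 h): 400·exp(−0.03151·45) = 96.898 mg/L
Dose 2 (190 mg at t=6 h): 190·exp(−0.03151·39) = 55.604 mg/L
Dose 3 (225 mg at t=12 h): 225·exp(−0.03151·33) = 79.550 mg/L
Dose 4 (390 mg at t=18 h): 390·exp(−0.03151·27) = 166.578 mg/L
Dose 5 (475 mg at t=24 h): 475·exp(−0.03151·21) = 245.102 mg/L
Dose 6 (485 mg at t=30 h): 485·exp(−0.03151·15) = 302.339 mg/L
Dose 7 (180 mg at t=36 h): 180·exp(−0.03151·9) = 135.558 mg/L
Dose 8 (235 mg at t=42 h): 235·exp(−0.03151·3) = 213.805 mg/L
C(45) = 96.898 + 55.604 + 79.550 + 166.578 + 245.102 + 302.339 + 135.558 + 213.805 = 1295.434 mg/L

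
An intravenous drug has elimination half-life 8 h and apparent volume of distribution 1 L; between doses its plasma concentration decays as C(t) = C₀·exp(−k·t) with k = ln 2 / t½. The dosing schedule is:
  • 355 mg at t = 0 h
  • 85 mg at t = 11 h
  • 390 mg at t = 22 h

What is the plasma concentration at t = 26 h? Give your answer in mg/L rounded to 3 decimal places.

336.260 mg/L

k = ln 2 / 8 = 0.08664 per h
Dose 1 (355 mg at t=0 h): 355·exp(−0.08664·26) = 37.315 mg/L
Dose 2 (85 mg at t=11 h): 85·exp(−0.08664·15) = 23.173 mg/L
Dose 3 (390 mg at t=22 h): 390·exp(−0.08664·4) = 275.772 mg/L
C(26) = 37.315 + 23.173 + 275.772 = 336.260 mg/L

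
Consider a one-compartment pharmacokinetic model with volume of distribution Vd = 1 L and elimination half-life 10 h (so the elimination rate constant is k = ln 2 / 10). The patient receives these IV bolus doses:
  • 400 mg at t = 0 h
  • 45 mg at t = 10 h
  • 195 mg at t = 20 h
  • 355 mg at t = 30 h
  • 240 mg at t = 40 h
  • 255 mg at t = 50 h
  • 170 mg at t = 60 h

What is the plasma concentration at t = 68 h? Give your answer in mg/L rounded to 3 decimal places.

k = ln 2 / 10 = 0.06931 per h
Dose 1 (400 mg at t=0 h): 400·exp(−0.06931·68) = 3.590 mg/L
Dose 2 (45 mg at t=10 h): 45·exp(−0.06931·58) = 0.808 mg/L
Dose 3 (195 mg at t=20 h): 195·exp(−0.06931·48) = 7.000 mg/L
Dose 4 (355 mg at t=30 h): 355·exp(−0.06931·38) = 25.487 mg/L
Dose 5 (240 mg at t=40 h): 240·exp(−0.06931·28) = 34.461 mg/L
Dose 6 (255 mg at t=50 h): 255·exp(−0.06931·18) = 73.230 mg/L
Dose 7 (170 mg at t=60 h): 170·exp(−0.06931·8) = 97.639 mg/L
C(68) = 3.590 + 0.808 + 7.000 + 25.487 + 34.461 + 73.230 + 97.639 = 242.214 mg/L

242.214 mg/L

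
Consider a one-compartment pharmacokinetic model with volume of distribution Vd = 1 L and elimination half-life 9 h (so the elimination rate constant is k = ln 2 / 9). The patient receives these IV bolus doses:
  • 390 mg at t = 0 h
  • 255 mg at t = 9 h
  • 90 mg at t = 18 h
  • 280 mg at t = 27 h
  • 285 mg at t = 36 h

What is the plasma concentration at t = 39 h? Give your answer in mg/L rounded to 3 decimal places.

399.827 mg/L

k = ln 2 / 9 = 0.07702 per h
Dose 1 (390 mg at t=0 h): 390·exp(−0.07702·39) = 19.346 mg/L
Dose 2 (255 mg at t=9 h): 255·exp(−0.07702·30) = 25.299 mg/L
Dose 3 (90 mg at t=18 h): 90·exp(−0.07702·21) = 17.858 mg/L
Dose 4 (280 mg at t=27 h): 280·exp(−0.07702·12) = 111.118 mg/L
Dose 5 (285 mg at t=36 h): 285·exp(−0.07702·3) = 226.205 mg/L
C(39) = 19.346 + 25.299 + 17.858 + 111.118 + 226.205 = 399.827 mg/L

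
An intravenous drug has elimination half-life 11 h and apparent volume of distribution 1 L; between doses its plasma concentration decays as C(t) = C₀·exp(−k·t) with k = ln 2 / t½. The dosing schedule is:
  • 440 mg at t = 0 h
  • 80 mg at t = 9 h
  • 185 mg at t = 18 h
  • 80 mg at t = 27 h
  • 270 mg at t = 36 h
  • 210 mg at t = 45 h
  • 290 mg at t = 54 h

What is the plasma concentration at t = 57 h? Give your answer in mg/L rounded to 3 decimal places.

454.460 mg/L

k = ln 2 / 11 = 0.06301 per h
Dose 1 (440 mg at t=0 h): 440·exp(−0.06301·57) = 12.122 mg/L
Dose 2 (80 mg at t=9 h): 80·exp(−0.06301·48) = 3.886 mg/L
Dose 3 (185 mg at t=18 h): 185·exp(−0.06301·39) = 15.845 mg/L
Dose 4 (80 mg at t=27 h): 80·exp(−0.06301·30) = 12.081 mg/L
Dose 5 (270 mg at t=36 h): 270·exp(−0.06301·21) = 71.890 mg/L
Dose 6 (210 mg at t=45 h): 210·exp(−0.06301·12) = 98.588 mg/L
Dose 7 (290 mg at t=54 h): 290·exp(−0.06301·3) = 240.048 mg/L
C(57) = 12.122 + 3.886 + 15.845 + 12.081 + 71.890 + 98.588 + 240.048 = 454.460 mg/L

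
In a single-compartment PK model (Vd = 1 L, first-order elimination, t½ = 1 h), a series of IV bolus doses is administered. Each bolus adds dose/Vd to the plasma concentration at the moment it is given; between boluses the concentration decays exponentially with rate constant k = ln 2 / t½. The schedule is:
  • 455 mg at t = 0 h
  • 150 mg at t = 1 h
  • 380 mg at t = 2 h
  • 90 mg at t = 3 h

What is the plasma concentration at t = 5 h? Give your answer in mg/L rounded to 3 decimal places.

k = ln 2 / 1 = 0.69315 per h
Dose 1 (455 mg at t=0 h): 455·exp(−0.69315·5) = 14.219 mg/L
Dose 2 (150 mg at t=1 h): 150·exp(−0.69315·4) = 9.375 mg/L
Dose 3 (380 mg at t=2 h): 380·exp(−0.69315·3) = 47.500 mg/L
Dose 4 (90 mg at t=3 h): 90·exp(−0.69315·2) = 22.500 mg/L
C(5) = 14.219 + 9.375 + 47.500 + 22.500 = 93.594 mg/L

93.594 mg/L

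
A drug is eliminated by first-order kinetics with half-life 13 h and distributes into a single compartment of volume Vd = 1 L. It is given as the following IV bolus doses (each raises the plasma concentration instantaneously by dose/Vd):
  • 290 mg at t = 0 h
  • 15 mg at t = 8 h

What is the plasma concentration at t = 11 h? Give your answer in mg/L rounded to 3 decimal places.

k = ln 2 / 13 = 0.05332 per h
Dose 1 (290 mg at t=0 h): 290·exp(−0.05332·11) = 161.317 mg/L
Dose 2 (15 mg at t=8 h): 15·exp(−0.05332·3) = 12.783 mg/L
C(11) = 161.317 + 12.783 = 174.100 mg/L

174.100 mg/L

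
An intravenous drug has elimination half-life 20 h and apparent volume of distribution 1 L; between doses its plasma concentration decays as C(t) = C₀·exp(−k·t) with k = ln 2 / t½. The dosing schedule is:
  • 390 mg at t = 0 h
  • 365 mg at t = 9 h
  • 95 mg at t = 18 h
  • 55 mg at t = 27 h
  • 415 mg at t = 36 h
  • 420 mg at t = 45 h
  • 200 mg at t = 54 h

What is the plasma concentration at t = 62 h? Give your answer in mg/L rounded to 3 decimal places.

k = ln 2 / 20 = 0.03466 per h
Dose 1 (390 mg at t=0 h): 390·exp(−0.03466·62) = 45.485 mg/L
Dose 2 (365 mg at t=9 h): 365·exp(−0.03466·53) = 58.152 mg/L
Dose 3 (95 mg at t=18 h): 95·exp(−0.03466·44) = 20.676 mg/L
Dose 4 (55 mg at t=27 h): 55·exp(−0.03466·35) = 16.352 mg/L
Dose 5 (415 mg at t=36 h): 415·exp(−0.03466·26) = 168.542 mg/L
Dose 6 (420 mg at t=45 h): 420·exp(−0.03466·17) = 233.010 mg/L
Dose 7 (200 mg at t=54 h): 200·exp(−0.03466·8) = 151.572 mg/L
C(62) = 45.485 + 58.152 + 20.676 + 16.352 + 168.542 + 233.010 + 151.572 = 693.788 mg/L

693.788 mg/L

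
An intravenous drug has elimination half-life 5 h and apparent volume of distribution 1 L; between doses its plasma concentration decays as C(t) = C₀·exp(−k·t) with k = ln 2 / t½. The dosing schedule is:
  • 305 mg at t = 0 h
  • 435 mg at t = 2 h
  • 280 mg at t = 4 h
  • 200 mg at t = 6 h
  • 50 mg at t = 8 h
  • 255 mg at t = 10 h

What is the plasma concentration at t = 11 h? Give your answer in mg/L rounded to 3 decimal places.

652.379 mg/L

k = ln 2 / 5 = 0.13863 per h
Dose 1 (305 mg at t=0 h): 305·exp(−0.13863·11) = 66.379 mg/L
Dose 2 (435 mg at t=2 h): 435·exp(−0.13863·9) = 124.921 mg/L
Dose 3 (280 mg at t=4 h): 280·exp(−0.13863·7) = 106.100 mg/L
Dose 4 (200 mg at t=6 h): 200·exp(−0.13863·5) = 100.000 mg/L
Dose 5 (50 mg at t=8 h): 50·exp(−0.13863·3) = 32.988 mg/L
Dose 6 (255 mg at t=10 h): 255·exp(−0.13863·1) = 221.990 mg/L
C(11) = 66.379 + 124.921 + 106.100 + 100.000 + 32.988 + 221.990 = 652.379 mg/L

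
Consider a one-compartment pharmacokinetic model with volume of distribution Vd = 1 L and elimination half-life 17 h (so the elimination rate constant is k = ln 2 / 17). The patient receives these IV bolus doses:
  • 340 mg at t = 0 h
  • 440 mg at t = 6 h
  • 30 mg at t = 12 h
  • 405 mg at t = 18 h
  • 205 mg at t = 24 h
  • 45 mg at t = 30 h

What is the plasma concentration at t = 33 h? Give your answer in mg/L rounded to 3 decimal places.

k = ln 2 / 17 = 0.04077 per h
Dose 1 (340 mg at t=0 h): 340·exp(−0.04077·33) = 88.537 mg/L
Dose 2 (440 mg at t=6 h): 440·exp(−0.04077·27) = 146.334 mg/L
Dose 3 (30 mg at t=12 h): 30·exp(−0.04077·21) = 12.743 mg/L
Dose 4 (405 mg at t=18 h): 405·exp(−0.04077·15) = 219.705 mg/L
Dose 5 (205 mg at t=24 h): 205·exp(−0.04077·9) = 142.032 mg/L
Dose 6 (45 mg at t=30 h): 45·exp(−0.04077·3) = 39.819 mg/L
C(33) = 88.537 + 146.334 + 12.743 + 219.705 + 142.032 + 39.819 = 649.170 mg/L

649.170 mg/L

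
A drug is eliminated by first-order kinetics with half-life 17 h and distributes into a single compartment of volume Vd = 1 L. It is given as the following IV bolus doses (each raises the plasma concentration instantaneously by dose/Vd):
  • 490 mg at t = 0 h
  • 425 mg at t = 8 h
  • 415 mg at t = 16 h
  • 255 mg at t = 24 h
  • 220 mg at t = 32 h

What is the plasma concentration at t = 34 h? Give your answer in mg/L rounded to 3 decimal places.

k = ln 2 / 17 = 0.04077 per h
Dose 1 (490 mg at t=0 h): 490·exp(−0.04077·34) = 122.500 mg/L
Dose 2 (425 mg at t=8 h): 425·exp(−0.04077·26) = 147.228 mg/L
Dose 3 (415 mg at t=16 h): 415·exp(−0.04077·18) = 199.210 mg/L
Dose 4 (255 mg at t=24 h): 255·exp(−0.04077·10) = 169.615 mg/L
Dose 5 (220 mg at t=32 h): 220·exp(−0.04077·2) = 202.772 mg/L
C(34) = 122.500 + 147.228 + 199.210 + 169.615 + 202.772 = 841.324 mg/L

841.324 mg/L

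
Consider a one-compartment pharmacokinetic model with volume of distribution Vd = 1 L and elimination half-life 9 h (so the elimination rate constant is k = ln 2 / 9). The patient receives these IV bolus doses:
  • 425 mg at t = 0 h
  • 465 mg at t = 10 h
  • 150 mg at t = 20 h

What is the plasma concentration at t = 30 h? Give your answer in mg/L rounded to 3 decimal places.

211.261 mg/L

k = ln 2 / 9 = 0.07702 per h
Dose 1 (425 mg at t=0 h): 425·exp(−0.07702·30) = 42.165 mg/L
Dose 2 (465 mg at t=10 h): 465·exp(−0.07702·20) = 99.655 mg/L
Dose 3 (150 mg at t=20 h): 150·exp(−0.07702·10) = 69.441 mg/L
C(30) = 42.165 + 99.655 + 69.441 = 211.261 mg/L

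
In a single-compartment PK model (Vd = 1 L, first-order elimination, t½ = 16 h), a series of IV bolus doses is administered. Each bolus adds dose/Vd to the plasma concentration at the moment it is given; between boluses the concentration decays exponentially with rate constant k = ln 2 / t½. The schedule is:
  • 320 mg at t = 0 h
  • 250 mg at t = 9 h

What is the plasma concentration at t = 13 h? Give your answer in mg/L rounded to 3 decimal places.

392.430 mg/L

k = ln 2 / 16 = 0.04332 per h
Dose 1 (320 mg at t=0 h): 320·exp(−0.04332·13) = 182.206 mg/L
Dose 2 (250 mg at t=9 h): 250·exp(−0.04332·4) = 210.224 mg/L
C(13) = 182.206 + 210.224 = 392.430 mg/L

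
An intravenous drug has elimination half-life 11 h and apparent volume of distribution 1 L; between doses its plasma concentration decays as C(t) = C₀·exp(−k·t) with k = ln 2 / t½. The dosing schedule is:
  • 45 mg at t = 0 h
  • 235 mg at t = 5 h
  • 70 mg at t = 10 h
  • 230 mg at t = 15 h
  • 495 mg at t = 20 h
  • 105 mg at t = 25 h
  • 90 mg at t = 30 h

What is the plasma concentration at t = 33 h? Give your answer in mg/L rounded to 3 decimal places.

k = ln 2 / 11 = 0.06301 per h
Dose 1 (45 mg at t=0 h): 45·exp(−0.06301·33) = 5.625 mg/L
Dose 2 (235 mg at t=5 h): 235·exp(−0.06301·28) = 40.254 mg/L
Dose 3 (70 mg at t=10 h): 70·exp(−0.06301·23) = 16.431 mg/L
Dose 4 (230 mg at t=15 h): 230·exp(−0.06301·18) = 73.983 mg/L
Dose 5 (495 mg at t=20 h): 495·exp(−0.06301·13) = 218.194 mg/L
Dose 6 (105 mg at t=25 h): 105·exp(−0.06301·8) = 63.425 mg/L
Dose 7 (90 mg at t=30 h): 90·exp(−0.06301·3) = 74.498 mg/L
C(33) = 5.625 + 40.254 + 16.431 + 73.983 + 218.194 + 63.425 + 74.498 = 492.410 mg/L

492.410 mg/L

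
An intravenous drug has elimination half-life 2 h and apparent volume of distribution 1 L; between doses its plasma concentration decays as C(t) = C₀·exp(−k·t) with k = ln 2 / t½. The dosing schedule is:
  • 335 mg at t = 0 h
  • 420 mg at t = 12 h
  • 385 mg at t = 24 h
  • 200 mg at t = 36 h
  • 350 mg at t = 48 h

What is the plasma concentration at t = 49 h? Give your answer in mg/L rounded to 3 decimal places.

k = ln 2 / 2 = 0.34657 per h
Dose 1 (335 mg at t=0 h): 335·exp(−0.34657·49) = 0.000 mg/L
Dose 2 (420 mg at t=12 h): 420·exp(−0.34657·37) = 0.001 mg/L
Dose 3 (385 mg at t=24 h): 385·exp(−0.34657·25) = 0.066 mg/L
Dose 4 (200 mg at t=36 h): 200·exp(−0.34657·13) = 2.210 mg/L
Dose 5 (350 mg at t=48 h): 350·exp(−0.34657·1) = 247.487 mg/L
C(49) = 0.000 + 0.001 + 0.066 + 2.210 + 247.487 = 249.765 mg/L

249.765 mg/L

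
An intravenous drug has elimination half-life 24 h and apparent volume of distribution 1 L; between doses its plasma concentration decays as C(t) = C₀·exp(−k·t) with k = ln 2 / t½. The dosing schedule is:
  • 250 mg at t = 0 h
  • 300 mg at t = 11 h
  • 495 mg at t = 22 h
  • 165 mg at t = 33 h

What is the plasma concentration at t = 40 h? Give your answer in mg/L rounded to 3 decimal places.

637.702 mg/L

k = ln 2 / 24 = 0.02888 per h
Dose 1 (250 mg at t=0 h): 250·exp(−0.02888·40) = 78.745 mg/L
Dose 2 (300 mg at t=11 h): 300·exp(−0.02888·29) = 129.830 mg/L
Dose 3 (495 mg at t=22 h): 495·exp(−0.02888·18) = 294.329 mg/L
Dose 4 (165 mg at t=33 h): 165·exp(−0.02888·7) = 134.798 mg/L
C(40) = 78.745 + 129.830 + 294.329 + 134.798 = 637.702 mg/L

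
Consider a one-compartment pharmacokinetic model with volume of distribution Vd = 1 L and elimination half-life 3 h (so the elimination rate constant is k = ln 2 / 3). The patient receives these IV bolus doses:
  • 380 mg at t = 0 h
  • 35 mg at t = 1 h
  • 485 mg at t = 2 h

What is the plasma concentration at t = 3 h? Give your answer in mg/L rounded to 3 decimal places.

k = ln 2 / 3 = 0.23105 per h
Dose 1 (380 mg at t=0 h): 380·exp(−0.23105·3) = 190.000 mg/L
Dose 2 (35 mg at t=1 h): 35·exp(−0.23105·2) = 22.049 mg/L
Dose 3 (485 mg at t=2 h): 485·exp(−0.23105·1) = 384.945 mg/L
C(3) = 190.000 + 22.049 + 384.945 = 596.993 mg/L

596.993 mg/L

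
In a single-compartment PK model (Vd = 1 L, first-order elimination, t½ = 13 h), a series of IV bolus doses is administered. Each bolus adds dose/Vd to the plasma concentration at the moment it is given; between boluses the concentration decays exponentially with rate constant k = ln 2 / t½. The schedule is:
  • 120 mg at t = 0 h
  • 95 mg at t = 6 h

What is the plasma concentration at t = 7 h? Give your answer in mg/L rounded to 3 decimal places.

k = ln 2 / 13 = 0.05332 per h
Dose 1 (120 mg at t=0 h): 120·exp(−0.05332·7) = 82.621 mg/L
Dose 2 (95 mg at t=6 h): 95·exp(−0.05332·1) = 90.067 mg/L
C(7) = 82.621 + 90.067 = 172.688 mg/L

172.688 mg/L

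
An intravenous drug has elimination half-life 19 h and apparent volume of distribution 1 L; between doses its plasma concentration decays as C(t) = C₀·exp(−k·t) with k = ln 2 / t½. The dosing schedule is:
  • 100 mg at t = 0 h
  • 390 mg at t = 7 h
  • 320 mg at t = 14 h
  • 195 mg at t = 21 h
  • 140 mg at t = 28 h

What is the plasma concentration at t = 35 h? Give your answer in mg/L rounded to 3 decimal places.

542.515 mg/L

k = ln 2 / 19 = 0.03648 per h
Dose 1 (100 mg at t=0 h): 100·exp(−0.03648·35) = 27.891 mg/L
Dose 2 (390 mg at t=7 h): 390·exp(−0.03648·28) = 140.424 mg/L
Dose 3 (320 mg at t=14 h): 320·exp(−0.03648·21) = 148.742 mg/L
Dose 4 (195 mg at t=21 h): 195·exp(−0.03648·14) = 117.010 mg/L
Dose 5 (140 mg at t=28 h): 140·exp(−0.03648·7) = 108.448 mg/L
C(35) = 27.891 + 140.424 + 148.742 + 117.010 + 108.448 = 542.515 mg/L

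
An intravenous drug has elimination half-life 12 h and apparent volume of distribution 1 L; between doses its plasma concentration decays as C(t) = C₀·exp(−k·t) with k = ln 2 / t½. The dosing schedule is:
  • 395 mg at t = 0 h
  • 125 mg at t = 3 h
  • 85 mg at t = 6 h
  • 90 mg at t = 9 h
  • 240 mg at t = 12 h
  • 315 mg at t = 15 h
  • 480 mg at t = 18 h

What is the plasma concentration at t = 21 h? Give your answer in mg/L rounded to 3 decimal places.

1011.440 mg/L

k = ln 2 / 12 = 0.05776 per h
Dose 1 (395 mg at t=0 h): 395·exp(−0.05776·21) = 117.434 mg/L
Dose 2 (125 mg at t=3 h): 125·exp(−0.05776·18) = 44.194 mg/L
Dose 3 (85 mg at t=6 h): 85·exp(−0.05776·15) = 35.738 mg/L
Dose 4 (90 mg at t=9 h): 90·exp(−0.05776·12) = 45.000 mg/L
Dose 5 (240 mg at t=12 h): 240·exp(−0.05776·9) = 142.705 mg/L
Dose 6 (315 mg at t=15 h): 315·exp(−0.05776·6) = 222.739 mg/L
Dose 7 (480 mg at t=18 h): 480·exp(−0.05776·3) = 403.630 mg/L
C(21) = 117.434 + 44.194 + 35.738 + 45.000 + 142.705 + 222.739 + 403.630 = 1011.440 mg/L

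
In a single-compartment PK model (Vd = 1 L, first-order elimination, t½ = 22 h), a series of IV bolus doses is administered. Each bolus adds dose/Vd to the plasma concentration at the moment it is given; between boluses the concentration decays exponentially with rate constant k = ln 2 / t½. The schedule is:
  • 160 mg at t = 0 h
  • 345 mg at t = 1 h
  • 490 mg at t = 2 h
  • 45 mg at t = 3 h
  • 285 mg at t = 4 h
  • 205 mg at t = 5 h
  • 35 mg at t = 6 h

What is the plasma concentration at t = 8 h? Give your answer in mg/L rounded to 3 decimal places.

1315.737 mg/L

k = ln 2 / 22 = 0.03151 per h
Dose 1 (160 mg at t=0 h): 160·exp(−0.03151·8) = 124.353 mg/L
Dose 2 (345 mg at t=1 h): 345·exp(−0.03151·7) = 276.718 mg/L
Dose 3 (490 mg at t=2 h): 490·exp(−0.03151·6) = 405.599 mg/L
Dose 4 (45 mg at t=3 h): 45·exp(−0.03151·5) = 38.441 mg/L
Dose 5 (285 mg at t=4 h): 285·exp(−0.03151·4) = 251.254 mg/L
Dose 6 (205 mg at t=5 h): 205·exp(−0.03151·3) = 186.511 mg/L
Dose 7 (35 mg at t=6 h): 35·exp(−0.03151·2) = 32.863 mg/L
C(8) = 124.353 + 276.718 + 405.599 + 38.441 + 251.254 + 186.511 + 32.863 = 1315.737 mg/L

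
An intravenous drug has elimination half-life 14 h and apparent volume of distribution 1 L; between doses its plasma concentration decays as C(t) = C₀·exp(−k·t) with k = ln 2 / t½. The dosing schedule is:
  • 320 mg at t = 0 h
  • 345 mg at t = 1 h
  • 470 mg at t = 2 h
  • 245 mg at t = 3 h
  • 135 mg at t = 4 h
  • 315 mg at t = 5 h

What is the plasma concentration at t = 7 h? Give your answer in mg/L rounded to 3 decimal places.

1452.193 mg/L

k = ln 2 / 14 = 0.04951 per h
Dose 1 (320 mg at t=0 h): 320·exp(−0.04951·7) = 226.274 mg/L
Dose 2 (345 mg at t=1 h): 345·exp(−0.04951·6) = 256.334 mg/L
Dose 3 (470 mg at t=2 h): 470·exp(−0.04951·5) = 366.933 mg/L
Dose 4 (245 mg at t=3 h): 245·exp(−0.04951·4) = 200.982 mg/L
Dose 5 (135 mg at t=4 h): 135·exp(−0.04951·3) = 116.366 mg/L
Dose 6 (315 mg at t=5 h): 315·exp(−0.04951·2) = 285.303 mg/L
C(7) = 226.274 + 256.334 + 366.933 + 200.982 + 116.366 + 285.303 = 1452.193 mg/L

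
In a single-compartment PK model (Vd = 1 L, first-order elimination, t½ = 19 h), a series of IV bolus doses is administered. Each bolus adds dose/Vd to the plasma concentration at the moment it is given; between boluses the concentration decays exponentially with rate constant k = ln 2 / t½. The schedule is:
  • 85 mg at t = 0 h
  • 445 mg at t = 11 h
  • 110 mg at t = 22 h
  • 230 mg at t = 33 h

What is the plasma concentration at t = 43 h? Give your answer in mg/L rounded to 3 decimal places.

k = ln 2 / 19 = 0.03648 per h
Dose 1 (85 mg at t=0 h): 85·exp(−0.03648·43) = 17.707 mg/L
Dose 2 (445 mg at t=11 h): 445·exp(−0.03648·32) = 138.472 mg/L
Dose 3 (110 mg at t=22 h): 110·exp(−0.03648·21) = 51.130 mg/L
Dose 4 (230 mg at t=33 h): 230·exp(−0.03648·10) = 159.695 mg/L
C(43) = 17.707 + 138.472 + 51.130 + 159.695 = 367.004 mg/L

367.004 mg/L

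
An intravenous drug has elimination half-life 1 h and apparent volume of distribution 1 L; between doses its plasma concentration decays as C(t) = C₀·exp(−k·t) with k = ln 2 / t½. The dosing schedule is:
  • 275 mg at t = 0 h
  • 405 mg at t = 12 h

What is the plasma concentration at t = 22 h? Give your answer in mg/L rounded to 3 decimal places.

k = ln 2 / 1 = 0.69315 per h
Dose 1 (275 mg at t=0 h): 275·exp(−0.69315·22) = 0.000 mg/L
Dose 2 (405 mg at t=12 h): 405·exp(−0.69315·10) = 0.396 mg/L
C(22) = 0.000 + 0.396 = 0.396 mg/L

0.396 mg/L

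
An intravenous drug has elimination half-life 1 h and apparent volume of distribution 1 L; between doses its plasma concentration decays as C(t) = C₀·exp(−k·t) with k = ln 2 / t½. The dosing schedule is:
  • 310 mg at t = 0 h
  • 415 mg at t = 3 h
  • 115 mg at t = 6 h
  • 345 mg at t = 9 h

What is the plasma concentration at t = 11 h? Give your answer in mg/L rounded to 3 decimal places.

k = ln 2 / 1 = 0.69315 per h
Dose 1 (310 mg at t=0 h): 310·exp(−0.69315·11) = 0.151 mg/L
Dose 2 (415 mg at t=3 h): 415·exp(−0.69315·8) = 1.621 mg/L
Dose 3 (115 mg at t=6 h): 115·exp(−0.69315·5) = 3.594 mg/L
Dose 4 (345 mg at t=9 h): 345·exp(−0.69315·2) = 86.250 mg/L
C(11) = 0.151 + 1.621 + 3.594 + 86.250 = 91.616 mg/L

91.616 mg/L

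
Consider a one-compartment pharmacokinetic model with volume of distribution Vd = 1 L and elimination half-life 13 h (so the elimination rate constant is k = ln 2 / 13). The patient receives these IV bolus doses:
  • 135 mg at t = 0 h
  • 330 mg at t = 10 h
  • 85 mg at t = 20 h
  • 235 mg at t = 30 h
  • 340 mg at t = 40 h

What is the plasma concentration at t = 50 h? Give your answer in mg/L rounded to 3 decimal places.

k = ln 2 / 13 = 0.05332 per h
Dose 1 (135 mg at t=0 h): 135·exp(−0.05332·50) = 9.387 mg/L
Dose 2 (330 mg at t=10 h): 330·exp(−0.05332·40) = 39.108 mg/L
Dose 3 (85 mg at t=20 h): 85·exp(−0.05332·30) = 17.169 mg/L
Dose 4 (235 mg at t=30 h): 235·exp(−0.05332·20) = 80.899 mg/L
Dose 5 (340 mg at t=40 h): 340·exp(−0.05332·10) = 199.488 mg/L
C(50) = 9.387 + 39.108 + 17.169 + 80.899 + 199.488 = 346.051 mg/L

346.051 mg/L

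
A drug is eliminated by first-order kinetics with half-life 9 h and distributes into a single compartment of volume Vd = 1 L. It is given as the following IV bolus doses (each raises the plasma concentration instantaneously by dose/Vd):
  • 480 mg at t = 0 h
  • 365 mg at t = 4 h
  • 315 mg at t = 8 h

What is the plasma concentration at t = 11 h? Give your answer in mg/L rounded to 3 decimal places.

k = ln 2 / 9 = 0.07702 per h
Dose 1 (480 mg at t=0 h): 480·exp(−0.07702·11) = 205.739 mg/L
Dose 2 (365 mg at t=4 h): 365·exp(−0.07702·7) = 212.892 mg/L
Dose 3 (315 mg at t=8 h): 315·exp(−0.07702·3) = 250.016 mg/L
C(11) = 205.739 + 212.892 + 250.016 = 668.646 mg/L

668.646 mg/L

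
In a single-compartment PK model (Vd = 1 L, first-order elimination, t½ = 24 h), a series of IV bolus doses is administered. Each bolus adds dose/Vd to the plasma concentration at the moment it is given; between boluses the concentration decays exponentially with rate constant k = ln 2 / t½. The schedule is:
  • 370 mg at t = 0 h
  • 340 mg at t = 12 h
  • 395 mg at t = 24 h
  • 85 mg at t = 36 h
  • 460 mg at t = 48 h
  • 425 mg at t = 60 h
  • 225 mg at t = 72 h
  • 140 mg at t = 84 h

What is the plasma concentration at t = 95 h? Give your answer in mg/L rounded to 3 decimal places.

611.748 mg/L

k = ln 2 / 24 = 0.02888 per h
Dose 1 (370 mg at t=0 h): 370·exp(−0.02888·95) = 23.803 mg/L
Dose 2 (340 mg at t=12 h): 340·exp(−0.02888·83) = 30.933 mg/L
Dose 3 (395 mg at t=24 h): 395·exp(−0.02888·71) = 50.822 mg/L
Dose 4 (85 mg at t=36 h): 85·exp(−0.02888·59) = 15.466 mg/L
Dose 5 (460 mg at t=48 h): 460·exp(−0.02888·47) = 118.370 mg/L
Dose 6 (425 mg at t=60 h): 425·exp(−0.02888·35) = 154.663 mg/L
Dose 7 (225 mg at t=72 h): 225·exp(−0.02888·23) = 115.797 mg/L
Dose 8 (140 mg at t=84 h): 140·exp(−0.02888·11) = 101.896 mg/L
C(95) = 23.803 + 30.933 + 50.822 + 15.466 + 118.370 + 154.663 + 115.797 + 101.896 = 611.748 mg/L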